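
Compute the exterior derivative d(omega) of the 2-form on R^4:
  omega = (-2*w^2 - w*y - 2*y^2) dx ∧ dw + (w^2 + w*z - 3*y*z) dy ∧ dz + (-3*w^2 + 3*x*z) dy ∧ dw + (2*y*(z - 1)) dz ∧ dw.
d(omega) = (w + 4*y + 3*z) dx ∧ dy ∧ dw + (2*w - 3*x + 3*z - 2) dy ∧ dz ∧ dw

For a 2-form omega = sum_{i<j} g_{ij} dx_i ∧ dx_j, the exterior derivative is
  d(omega) = sum_{i<j} d(g_{ij}) ∧ dx_i ∧ dx_j = sum_{i<j, k} (∂g_{ij}/∂x_k) dx_k ∧ dx_i ∧ dx_j.
Expand each term, using dx_k ∧ dx_i ∧ dx_j = sgn(permutation) dx_{(a)} ∧ dx_{(b)} ∧ dx_{(c)} with (a < b < c) sorted:
  d(-2*w^2 - w*y - 2*y^2) includes (∂/∂y)(-2*w^2 - w*y - 2*y^2) dy = (-w - 4*y) dy, which multiplied by dx ∧ dw gives (w + 4*y) dx ∧ dy ∧ dw
  d(w^2 + w*z - 3*y*z) includes (∂/∂w)(w^2 + w*z - 3*y*z) dw = (2*w + z) dw, which multiplied by dy ∧ dz gives (2*w + z) dy ∧ dz ∧ dw
  d(-3*w^2 + 3*x*z) includes (∂/∂x)(-3*w^2 + 3*x*z) dx = (3*z) dx, which multiplied by dy ∧ dw gives (3*z) dx ∧ dy ∧ dw
  d(-3*w^2 + 3*x*z) includes (∂/∂z)(-3*w^2 + 3*x*z) dz = (3*x) dz, which multiplied by dy ∧ dw gives (-3*x) dy ∧ dz ∧ dw
  d(2*y*(z - 1)) includes (∂/∂y)(2*y*(z - 1)) dy = (2*z - 2) dy, which multiplied by dz ∧ dw gives (2*z - 2) dy ∧ dz ∧ dw
Collecting like 3-forms: d(omega) = (w + 4*y + 3*z) dx ∧ dy ∧ dw + (2*w - 3*x + 3*z - 2) dy ∧ dz ∧ dw.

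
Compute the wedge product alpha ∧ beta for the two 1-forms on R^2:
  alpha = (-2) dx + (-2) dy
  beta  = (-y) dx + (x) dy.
alpha ∧ beta = (-2*x - 2*y) dx ∧ dy

Distribute the wedge, using dx_i ∧ dx_j = -dx_j ∧ dx_i and dx_i ∧ dx_i = 0. For each pair (i, j) with i < j, the coefficient of dx_i ∧ dx_j in alpha ∧ beta is (alpha_i * beta_j - alpha_j * beta_i). Collecting: alpha ∧ beta = (-2*x - 2*y) dx ∧ dy.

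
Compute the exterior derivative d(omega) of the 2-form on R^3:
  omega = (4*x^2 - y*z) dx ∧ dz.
d(omega) = (z) dx ∧ dy ∧ dz

For a 2-form omega = sum_{i<j} g_{ij} dx_i ∧ dx_j, the exterior derivative is
  d(omega) = sum_{i<j} d(g_{ij}) ∧ dx_i ∧ dx_j = sum_{i<j, k} (∂g_{ij}/∂x_k) dx_k ∧ dx_i ∧ dx_j.
Expand each term, using dx_k ∧ dx_i ∧ dx_j = sgn(permutation) dx_{(a)} ∧ dx_{(b)} ∧ dx_{(c)} with (a < b < c) sorted:
  d(4*x^2 - y*z) includes (∂/∂y)(4*x^2 - y*z) dy = (-z) dy, which multiplied by dx ∧ dz gives (z) dx ∧ dy ∧ dz
Collecting like 3-forms: d(omega) = (z) dx ∧ dy ∧ dz.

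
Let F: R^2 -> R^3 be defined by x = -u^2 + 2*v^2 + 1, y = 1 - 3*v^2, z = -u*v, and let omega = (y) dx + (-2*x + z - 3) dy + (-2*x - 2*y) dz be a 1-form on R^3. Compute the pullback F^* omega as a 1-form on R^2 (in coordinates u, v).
F^* omega = (-2*u^2*v + 6*u*v^2 - 2*u - 2*v^3 + 4*v) du + (-2*u^3 - 12*u^2*v + 4*u*v^2 + 4*u + 12*v^3 + 34*v) dv

Using F^*(f dg) = (f ∘ F) d(g ∘ F), substitute each coordinate x_i by F_i(u, v) in f_i, and replace dx_i by d F_i = (∂F_i/∂u) du + (∂F_i/∂v) dv.
  For the x component: f_1(F) = 1 - 3*v^2; d F_1 = (-2*u) du + (4*v) dv
  For the y component: f_2(F) = 2*u^2 - u*v - 4*v^2 - 5; d F_2 = (0) du + (-6*v) dv
  For the z component: f_3(F) = 2*u^2 + 2*v^2 - 4; d F_3 = (-v) du + (-u) dv
Combining and collecting du, dv coefficients:
  coeff of du: -2*u^2*v + 6*u*v^2 - 2*u - 2*v^3 + 4*v
  coeff of dv: -2*u^3 - 12*u^2*v + 4*u*v^2 + 4*u + 12*v^3 + 34*v
F^* omega = (-2*u^2*v + 6*u*v^2 - 2*u - 2*v^3 + 4*v) du + (-2*u^3 - 12*u^2*v + 4*u*v^2 + 4*u + 12*v^3 + 34*v) dv.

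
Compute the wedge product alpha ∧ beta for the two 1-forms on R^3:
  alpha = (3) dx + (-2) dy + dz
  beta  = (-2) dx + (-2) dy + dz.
alpha ∧ beta = (-10) dx ∧ dy + (5) dx ∧ dz

Distribute the wedge, using dx_i ∧ dx_j = -dx_j ∧ dx_i and dx_i ∧ dx_i = 0. For each pair (i, j) with i < j, the coefficient of dx_i ∧ dx_j in alpha ∧ beta is (alpha_i * beta_j - alpha_j * beta_i). Collecting: alpha ∧ beta = (-10) dx ∧ dy + (5) dx ∧ dz.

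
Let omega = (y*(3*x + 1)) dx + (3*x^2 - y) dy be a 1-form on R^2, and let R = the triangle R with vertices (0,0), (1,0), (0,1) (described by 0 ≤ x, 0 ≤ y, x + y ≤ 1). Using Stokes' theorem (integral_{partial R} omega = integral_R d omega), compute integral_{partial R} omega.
integral_(partial R) omega = 0

Stokes: integral_partial_R omega = integral_R d omega with d omega = (∂Q/∂x - ∂P/∂y) dx ∧ dy.
  ∂Q/∂x = 6*x
  ∂P/∂y = 3*x + 1
  integrand = ∂Q/∂x - ∂P/∂y = 3*x - 1.
Integrating over R: integral_0^1 integral_0^{1-x} (3*x - 1) dy dx = 0.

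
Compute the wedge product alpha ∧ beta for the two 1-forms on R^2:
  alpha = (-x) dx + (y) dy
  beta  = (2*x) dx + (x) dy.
alpha ∧ beta = (-x*(x + 2*y)) dx ∧ dy

Distribute the wedge, using dx_i ∧ dx_j = -dx_j ∧ dx_i and dx_i ∧ dx_i = 0. For each pair (i, j) with i < j, the coefficient of dx_i ∧ dx_j in alpha ∧ beta is (alpha_i * beta_j - alpha_j * beta_i). Collecting: alpha ∧ beta = (-x*(x + 2*y)) dx ∧ dy.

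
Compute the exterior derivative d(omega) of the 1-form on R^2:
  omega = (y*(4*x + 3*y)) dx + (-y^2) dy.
d(omega) = (-4*x - 6*y) dx ∧ dy

For a 1-form omega = sum_i f_i dx_i, the exterior derivative is
  d(omega) = sum_{i < j} (∂f_j/∂x_i - ∂f_i/∂x_j) dx_i ∧ dx_j.
  coefficient of dx ∧ dy: ∂f_2/∂x - ∂f_1/∂y = ∂(-y^2)/∂x - ∂(y*(4*x + 3*y))/∂y = -4*x - 6*y
Assembling: d(omega) = (-4*x - 6*y) dx ∧ dy.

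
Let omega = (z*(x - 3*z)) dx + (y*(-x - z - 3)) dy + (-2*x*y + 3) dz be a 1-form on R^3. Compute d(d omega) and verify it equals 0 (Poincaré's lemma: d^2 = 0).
d(d omega) = 0

Step 1: d omega = sum_{i<j} (∂f_j/∂x_i - ∂f_i/∂x_j) dx_i ∧ dx_j:
  coeff of dx ∧ dy: -y
  coeff of dx ∧ dz: -x - 2*y + 6*z
  coeff of dy ∧ dz: -2*x + y
Step 2: Apply d again to each 2-form coefficient. The only possible 3-form in R^3 is dx ∧ dy ∧ dz, with coefficient
  ∂(coeff of dy∧dz)/∂x - ∂(coeff of dx∧dz)/∂y + ∂(coeff of dx∧dy)/∂z
  = ∂/∂x (-2*x + y) - ∂/∂y (-x - 2*y + 6*z) + ∂/∂z (-y).
Each of these terms simplifies to sums of mixed partials that cancel in pairs. The result is 0 (by equality of mixed partials for smooth functions — Schwarz / Clairaut).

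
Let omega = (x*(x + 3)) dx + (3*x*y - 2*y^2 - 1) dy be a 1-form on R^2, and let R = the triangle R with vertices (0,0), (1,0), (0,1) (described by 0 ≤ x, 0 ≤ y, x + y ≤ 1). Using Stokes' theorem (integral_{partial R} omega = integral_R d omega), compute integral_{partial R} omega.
integral_(partial R) omega = 1/2

Stokes: integral_partial_R omega = integral_R d omega with d omega = (∂Q/∂x - ∂P/∂y) dx ∧ dy.
  ∂Q/∂x = 3*y
  ∂P/∂y = 0
  integrand = ∂Q/∂x - ∂P/∂y = 3*y.
Integrating over R: integral_0^1 integral_0^{1-x} (3*y) dy dx = 1/2.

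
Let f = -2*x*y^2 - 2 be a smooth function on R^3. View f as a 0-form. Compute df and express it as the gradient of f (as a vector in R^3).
df = (-2*y^2) dx + (-4*x*y) dy + (0) dz; grad f = (-2*y^2, -4*x*y, 0)

For a 0-form f, d f = (∂f/∂x) dx + (∂f/∂y) dy + (∂f/∂z) dz. The components of the vector representation are exactly the entries of grad f in Cartesian coordinates:
  ∂f/∂x = -2*y^2
  ∂f/∂y = -4*x*y
  ∂f/∂z = 0.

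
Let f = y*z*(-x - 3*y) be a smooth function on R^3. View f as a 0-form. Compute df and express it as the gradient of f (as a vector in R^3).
df = (-y*z) dx + (z*(-x - 6*y)) dy + (y*(-x - 3*y)) dz; grad f = (-y*z, z*(-x - 6*y), y*(-x - 3*y))

For a 0-form f, d f = (∂f/∂x) dx + (∂f/∂y) dy + (∂f/∂z) dz. The components of the vector representation are exactly the entries of grad f in Cartesian coordinates:
  ∂f/∂x = -y*z
  ∂f/∂y = z*(-x - 6*y)
  ∂f/∂z = y*(-x - 3*y).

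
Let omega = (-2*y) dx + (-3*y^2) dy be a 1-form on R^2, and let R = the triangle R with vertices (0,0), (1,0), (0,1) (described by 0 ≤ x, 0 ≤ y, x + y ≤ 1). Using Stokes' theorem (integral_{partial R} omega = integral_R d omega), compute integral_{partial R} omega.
integral_(partial R) omega = 1

Stokes: integral_partial_R omega = integral_R d omega with d omega = (∂Q/∂x - ∂P/∂y) dx ∧ dy.
  ∂Q/∂x = 0
  ∂P/∂y = -2
  integrand = ∂Q/∂x - ∂P/∂y = 2.
Integrating over R: integral_0^1 integral_0^{1-x} (2) dy dx = 1.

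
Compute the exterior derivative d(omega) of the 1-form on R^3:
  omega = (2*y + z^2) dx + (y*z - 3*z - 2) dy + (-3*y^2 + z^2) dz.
d(omega) = (-2) dx ∧ dy + (-2*z) dx ∧ dz + (3 - 7*y) dy ∧ dz

For a 1-form omega = sum_i f_i dx_i, the exterior derivative is
  d(omega) = sum_{i < j} (∂f_j/∂x_i - ∂f_i/∂x_j) dx_i ∧ dx_j.
  coefficient of dx ∧ dy: ∂f_2/∂x - ∂f_1/∂y = ∂(y*z - 3*z - 2)/∂x - ∂(2*y + z^2)/∂y = -2
  coefficient of dx ∧ dz: ∂f_3/∂x - ∂f_1/∂z = ∂(-3*y^2 + z^2)/∂x - ∂(2*y + z^2)/∂z = -2*z
  coefficient of dy ∧ dz: ∂f_3/∂y - ∂f_2/∂z = ∂(-3*y^2 + z^2)/∂y - ∂(y*z - 3*z - 2)/∂z = 3 - 7*y
Assembling: d(omega) = (-2) dx ∧ dy + (-2*z) dx ∧ dz + (3 - 7*y) dy ∧ dz.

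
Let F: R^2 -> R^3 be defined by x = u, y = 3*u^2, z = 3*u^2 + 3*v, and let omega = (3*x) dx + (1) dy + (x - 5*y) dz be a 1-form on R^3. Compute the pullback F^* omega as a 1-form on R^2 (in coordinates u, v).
F^* omega = (3*u*(-30*u^2 + 2*u + 3)) du + (3*u*(1 - 15*u)) dv

Using F^*(f dg) = (f ∘ F) d(g ∘ F), substitute each coordinate x_i by F_i(u, v) in f_i, and replace dx_i by d F_i = (∂F_i/∂u) du + (∂F_i/∂v) dv.
  For the x component: f_1(F) = 3*u; d F_1 = (1) du + (0) dv
  For the y component: f_2(F) = 1; d F_2 = (6*u) du + (0) dv
  For the z component: f_3(F) = u*(1 - 15*u); d F_3 = (6*u) du + (3) dv
Combining and collecting du, dv coefficients:
  coeff of du: 3*u*(-30*u^2 + 2*u + 3)
  coeff of dv: 3*u*(1 - 15*u)
F^* omega = (3*u*(-30*u^2 + 2*u + 3)) du + (3*u*(1 - 15*u)) dv.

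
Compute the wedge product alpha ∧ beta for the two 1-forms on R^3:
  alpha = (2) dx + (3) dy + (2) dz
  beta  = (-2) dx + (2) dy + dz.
alpha ∧ beta = (10) dx ∧ dy + (6) dx ∧ dz + (-1) dy ∧ dz

Distribute the wedge, using dx_i ∧ dx_j = -dx_j ∧ dx_i and dx_i ∧ dx_i = 0. For each pair (i, j) with i < j, the coefficient of dx_i ∧ dx_j in alpha ∧ beta is (alpha_i * beta_j - alpha_j * beta_i). Collecting: alpha ∧ beta = (10) dx ∧ dy + (6) dx ∧ dz + (-1) dy ∧ dz.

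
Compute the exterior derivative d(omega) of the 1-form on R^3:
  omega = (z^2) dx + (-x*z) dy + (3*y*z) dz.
d(omega) = (-z) dx ∧ dy + (-2*z) dx ∧ dz + (x + 3*z) dy ∧ dz

For a 1-form omega = sum_i f_i dx_i, the exterior derivative is
  d(omega) = sum_{i < j} (∂f_j/∂x_i - ∂f_i/∂x_j) dx_i ∧ dx_j.
  coefficient of dx ∧ dy: ∂f_2/∂x - ∂f_1/∂y = ∂(-x*z)/∂x - ∂(z^2)/∂y = -z
  coefficient of dx ∧ dz: ∂f_3/∂x - ∂f_1/∂z = ∂(3*y*z)/∂x - ∂(z^2)/∂z = -2*z
  coefficient of dy ∧ dz: ∂f_3/∂y - ∂f_2/∂z = ∂(3*y*z)/∂y - ∂(-x*z)/∂z = x + 3*z
Assembling: d(omega) = (-z) dx ∧ dy + (-2*z) dx ∧ dz + (x + 3*z) dy ∧ dz.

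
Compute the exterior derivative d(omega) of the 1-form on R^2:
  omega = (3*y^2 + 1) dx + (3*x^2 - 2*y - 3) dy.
d(omega) = (6*x - 6*y) dx ∧ dy

For a 1-form omega = sum_i f_i dx_i, the exterior derivative is
  d(omega) = sum_{i < j} (∂f_j/∂x_i - ∂f_i/∂x_j) dx_i ∧ dx_j.
  coefficient of dx ∧ dy: ∂f_2/∂x - ∂f_1/∂y = ∂(3*x^2 - 2*y - 3)/∂x - ∂(3*y^2 + 1)/∂y = 6*x - 6*y
Assembling: d(omega) = (6*x - 6*y) dx ∧ dy.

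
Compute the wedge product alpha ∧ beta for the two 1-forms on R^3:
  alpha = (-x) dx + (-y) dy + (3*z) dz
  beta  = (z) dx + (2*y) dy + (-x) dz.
alpha ∧ beta = (y*(-2*x + z)) dx ∧ dy + (x^2 - 3*z^2) dx ∧ dz + (y*(x - 6*z)) dy ∧ dz

Distribute the wedge, using dx_i ∧ dx_j = -dx_j ∧ dx_i and dx_i ∧ dx_i = 0. For each pair (i, j) with i < j, the coefficient of dx_i ∧ dx_j in alpha ∧ beta is (alpha_i * beta_j - alpha_j * beta_i). Collecting: alpha ∧ beta = (y*(-2*x + z)) dx ∧ dy + (x^2 - 3*z^2) dx ∧ dz + (y*(x - 6*z)) dy ∧ dz.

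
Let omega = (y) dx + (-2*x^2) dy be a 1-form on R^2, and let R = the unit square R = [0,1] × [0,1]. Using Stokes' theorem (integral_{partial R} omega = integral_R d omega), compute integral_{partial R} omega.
integral_(partial R) omega = -3

Stokes: integral_partial_R omega = integral_R d omega with d omega = (∂Q/∂x - ∂P/∂y) dx ∧ dy.
  ∂Q/∂x = -4*x
  ∂P/∂y = 1
  integrand = ∂Q/∂x - ∂P/∂y = -4*x - 1.
Integrating over R: integral_0^1 integral_0^1 (-4*x - 1) dx dy = -3.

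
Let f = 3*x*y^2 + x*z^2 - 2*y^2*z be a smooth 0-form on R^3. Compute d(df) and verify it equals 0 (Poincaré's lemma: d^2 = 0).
d(df) = 0

Step 1: df = sum_i (∂f/∂x_i) dx_i = (3*y^2 + z^2) dx + (2*y*(3*x - 2*z)) dy + (2*x*z - 2*y^2) dz.
Step 2: Apply d again. Using the 1-form formula, the coefficient of dx ∧ dy in d(df) is ∂^2 f/∂x ∂y - ∂^2 f/∂y ∂x = (6*y) - (6*y) = 0 (equality of mixed partials for smooth f).
Similarly for dx ∧ dz and dy ∧ dz — all coefficients vanish. So d(df) = 0.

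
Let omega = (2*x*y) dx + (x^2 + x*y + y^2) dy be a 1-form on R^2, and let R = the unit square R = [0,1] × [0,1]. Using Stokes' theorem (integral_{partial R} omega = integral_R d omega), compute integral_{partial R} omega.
integral_(partial R) omega = 1/2

Stokes: integral_partial_R omega = integral_R d omega with d omega = (∂Q/∂x - ∂P/∂y) dx ∧ dy.
  ∂Q/∂x = 2*x + y
  ∂P/∂y = 2*x
  integrand = ∂Q/∂x - ∂P/∂y = y.
Integrating over R: integral_0^1 integral_0^1 (y) dx dy = 1/2.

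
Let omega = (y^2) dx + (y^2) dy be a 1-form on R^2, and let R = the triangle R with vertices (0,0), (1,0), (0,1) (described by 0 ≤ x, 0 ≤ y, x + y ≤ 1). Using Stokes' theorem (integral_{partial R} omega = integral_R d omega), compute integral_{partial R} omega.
integral_(partial R) omega = -1/3

Stokes: integral_partial_R omega = integral_R d omega with d omega = (∂Q/∂x - ∂P/∂y) dx ∧ dy.
  ∂Q/∂x = 0
  ∂P/∂y = 2*y
  integrand = ∂Q/∂x - ∂P/∂y = -2*y.
Integrating over R: integral_0^1 integral_0^{1-x} (-2*y) dy dx = -1/3.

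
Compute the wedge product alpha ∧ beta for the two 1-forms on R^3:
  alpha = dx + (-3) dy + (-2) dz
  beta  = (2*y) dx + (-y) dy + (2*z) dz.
alpha ∧ beta = (5*y) dx ∧ dy + (4*y + 2*z) dx ∧ dz + (-2*y - 6*z) dy ∧ dz

Distribute the wedge, using dx_i ∧ dx_j = -dx_j ∧ dx_i and dx_i ∧ dx_i = 0. For each pair (i, j) with i < j, the coefficient of dx_i ∧ dx_j in alpha ∧ beta is (alpha_i * beta_j - alpha_j * beta_i). Collecting: alpha ∧ beta = (5*y) dx ∧ dy + (4*y + 2*z) dx ∧ dz + (-2*y - 6*z) dy ∧ dz.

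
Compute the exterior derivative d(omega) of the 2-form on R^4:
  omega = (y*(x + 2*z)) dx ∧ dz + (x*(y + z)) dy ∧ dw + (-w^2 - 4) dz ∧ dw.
d(omega) = (-x - 2*z) dx ∧ dy ∧ dz + (y + z) dx ∧ dy ∧ dw + (-x) dy ∧ dz ∧ dw

For a 2-form omega = sum_{i<j} g_{ij} dx_i ∧ dx_j, the exterior derivative is
  d(omega) = sum_{i<j} d(g_{ij}) ∧ dx_i ∧ dx_j = sum_{i<j, k} (∂g_{ij}/∂x_k) dx_k ∧ dx_i ∧ dx_j.
Expand each term, using dx_k ∧ dx_i ∧ dx_j = sgn(permutation) dx_{(a)} ∧ dx_{(b)} ∧ dx_{(c)} with (a < b < c) sorted:
  d(y*(x + 2*z)) includes (∂/∂y)(y*(x + 2*z)) dy = (x + 2*z) dy, which multiplied by dx ∧ dz gives (-x - 2*z) dx ∧ dy ∧ dz
  d(x*(y + z)) includes (∂/∂x)(x*(y + z)) dx = (y + z) dx, which multiplied by dy ∧ dw gives (y + z) dx ∧ dy ∧ dw
  d(x*(y + z)) includes (∂/∂z)(x*(y + z)) dz = (x) dz, which multiplied by dy ∧ dw gives (-x) dy ∧ dz ∧ dw
Collecting like 3-forms: d(omega) = (-x - 2*z) dx ∧ dy ∧ dz + (y + z) dx ∧ dy ∧ dw + (-x) dy ∧ dz ∧ dw.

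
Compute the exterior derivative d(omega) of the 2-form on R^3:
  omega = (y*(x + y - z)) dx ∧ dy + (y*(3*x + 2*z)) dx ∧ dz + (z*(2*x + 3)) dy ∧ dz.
d(omega) = (-3*x - y) dx ∧ dy ∧ dz

For a 2-form omega = sum_{i<j} g_{ij} dx_i ∧ dx_j, the exterior derivative is
  d(omega) = sum_{i<j} d(g_{ij}) ∧ dx_i ∧ dx_j = sum_{i<j, k} (∂g_{ij}/∂x_k) dx_k ∧ dx_i ∧ dx_j.
Expand each term, using dx_k ∧ dx_i ∧ dx_j = sgn(permutation) dx_{(a)} ∧ dx_{(b)} ∧ dx_{(c)} with (a < b < c) sorted:
  d(y*(x + y - z)) includes (∂/∂z)(y*(x + y - z)) dz = (-y) dz, which multiplied by dx ∧ dy gives (-y) dx ∧ dy ∧ dz
  d(y*(3*x + 2*z)) includes (∂/∂y)(y*(3*x + 2*z)) dy = (3*x + 2*z) dy, which multiplied by dx ∧ dz gives (-3*x - 2*z) dx ∧ dy ∧ dz
  d(z*(2*x + 3)) includes (∂/∂x)(z*(2*x + 3)) dx = (2*z) dx, which multiplied by dy ∧ dz gives (2*z) dx ∧ dy ∧ dz
Collecting like 3-forms: d(omega) = (-3*x - y) dx ∧ dy ∧ dz.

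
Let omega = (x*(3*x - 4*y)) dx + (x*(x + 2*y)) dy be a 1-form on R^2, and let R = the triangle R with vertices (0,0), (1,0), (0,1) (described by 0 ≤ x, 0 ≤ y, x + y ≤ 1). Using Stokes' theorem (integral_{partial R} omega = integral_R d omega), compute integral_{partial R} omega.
integral_(partial R) omega = 4/3

Stokes: integral_partial_R omega = integral_R d omega with d omega = (∂Q/∂x - ∂P/∂y) dx ∧ dy.
  ∂Q/∂x = 2*x + 2*y
  ∂P/∂y = -4*x
  integrand = ∂Q/∂x - ∂P/∂y = 6*x + 2*y.
Integrating over R: integral_0^1 integral_0^{1-x} (6*x + 2*y) dy dx = 4/3.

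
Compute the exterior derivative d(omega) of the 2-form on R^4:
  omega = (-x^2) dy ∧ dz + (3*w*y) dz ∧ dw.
d(omega) = (-2*x) dx ∧ dy ∧ dz + (3*w) dy ∧ dz ∧ dw

For a 2-form omega = sum_{i<j} g_{ij} dx_i ∧ dx_j, the exterior derivative is
  d(omega) = sum_{i<j} d(g_{ij}) ∧ dx_i ∧ dx_j = sum_{i<j, k} (∂g_{ij}/∂x_k) dx_k ∧ dx_i ∧ dx_j.
Expand each term, using dx_k ∧ dx_i ∧ dx_j = sgn(permutation) dx_{(a)} ∧ dx_{(b)} ∧ dx_{(c)} with (a < b < c) sorted:
  d(-x^2) includes (∂/∂x)(-x^2) dx = (-2*x) dx, which multiplied by dy ∧ dz gives (-2*x) dx ∧ dy ∧ dz
  d(3*w*y) includes (∂/∂y)(3*w*y) dy = (3*w) dy, which multiplied by dz ∧ dw gives (3*w) dy ∧ dz ∧ dw
Collecting like 3-forms: d(omega) = (-2*x) dx ∧ dy ∧ dz + (3*w) dy ∧ dz ∧ dw.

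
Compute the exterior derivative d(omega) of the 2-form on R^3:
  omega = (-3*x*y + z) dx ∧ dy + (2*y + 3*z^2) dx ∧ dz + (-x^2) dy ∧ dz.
d(omega) = (-2*x - 1) dx ∧ dy ∧ dz

For a 2-form omega = sum_{i<j} g_{ij} dx_i ∧ dx_j, the exterior derivative is
  d(omega) = sum_{i<j} d(g_{ij}) ∧ dx_i ∧ dx_j = sum_{i<j, k} (∂g_{ij}/∂x_k) dx_k ∧ dx_i ∧ dx_j.
Expand each term, using dx_k ∧ dx_i ∧ dx_j = sgn(permutation) dx_{(a)} ∧ dx_{(b)} ∧ dx_{(c)} with (a < b < c) sorted:
  d(-3*x*y + z) includes (∂/∂z)(-3*x*y + z) dz = (1) dz, which multiplied by dx ∧ dy gives (1) dx ∧ dy ∧ dz
  d(2*y + 3*z^2) includes (∂/∂y)(2*y + 3*z^2) dy = (2) dy, which multiplied by dx ∧ dz gives (-2) dx ∧ dy ∧ dz
  d(-x^2) includes (∂/∂x)(-x^2) dx = (-2*x) dx, which multiplied by dy ∧ dz gives (-2*x) dx ∧ dy ∧ dz
Collecting like 3-forms: d(omega) = (-2*x - 1) dx ∧ dy ∧ dz.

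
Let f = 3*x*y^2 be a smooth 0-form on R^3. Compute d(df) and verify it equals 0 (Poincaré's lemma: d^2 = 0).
d(df) = 0

Step 1: df = sum_i (∂f/∂x_i) dx_i = (3*y^2) dx + (6*x*y) dy + (0) dz.
Step 2: Apply d again. Using the 1-form formula, the coefficient of dx ∧ dy in d(df) is ∂^2 f/∂x ∂y - ∂^2 f/∂y ∂x = (6*y) - (6*y) = 0 (equality of mixed partials for smooth f).
Similarly for dx ∧ dz and dy ∧ dz — all coefficients vanish. So d(df) = 0.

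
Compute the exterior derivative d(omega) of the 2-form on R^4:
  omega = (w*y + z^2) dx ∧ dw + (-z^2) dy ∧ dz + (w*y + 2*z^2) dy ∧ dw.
d(omega) = (-w) dx ∧ dy ∧ dw + (-2*z) dx ∧ dz ∧ dw + (-4*z) dy ∧ dz ∧ dw

For a 2-form omega = sum_{i<j} g_{ij} dx_i ∧ dx_j, the exterior derivative is
  d(omega) = sum_{i<j} d(g_{ij}) ∧ dx_i ∧ dx_j = sum_{i<j, k} (∂g_{ij}/∂x_k) dx_k ∧ dx_i ∧ dx_j.
Expand each term, using dx_k ∧ dx_i ∧ dx_j = sgn(permutation) dx_{(a)} ∧ dx_{(b)} ∧ dx_{(c)} with (a < b < c) sorted:
  d(w*y + z^2) includes (∂/∂y)(w*y + z^2) dy = (w) dy, which multiplied by dx ∧ dw gives (-w) dx ∧ dy ∧ dw
  d(w*y + z^2) includes (∂/∂z)(w*y + z^2) dz = (2*z) dz, which multiplied by dx ∧ dw gives (-2*z) dx ∧ dz ∧ dw
  d(w*y + 2*z^2) includes (∂/∂z)(w*y + 2*z^2) dz = (4*z) dz, which multiplied by dy ∧ dw gives (-4*z) dy ∧ dz ∧ dw
Collecting like 3-forms: d(omega) = (-w) dx ∧ dy ∧ dw + (-2*z) dx ∧ dz ∧ dw + (-4*z) dy ∧ dz ∧ dw.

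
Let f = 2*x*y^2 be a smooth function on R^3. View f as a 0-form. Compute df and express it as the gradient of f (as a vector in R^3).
df = (2*y^2) dx + (4*x*y) dy + (0) dz; grad f = (2*y^2, 4*x*y, 0)

For a 0-form f, d f = (∂f/∂x) dx + (∂f/∂y) dy + (∂f/∂z) dz. The components of the vector representation are exactly the entries of grad f in Cartesian coordinates:
  ∂f/∂x = 2*y^2
  ∂f/∂y = 4*x*y
  ∂f/∂z = 0.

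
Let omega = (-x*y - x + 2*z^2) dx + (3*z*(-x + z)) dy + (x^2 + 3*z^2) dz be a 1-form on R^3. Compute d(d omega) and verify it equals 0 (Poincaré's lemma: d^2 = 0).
d(d omega) = 0

Step 1: d omega = sum_{i<j} (∂f_j/∂x_i - ∂f_i/∂x_j) dx_i ∧ dx_j:
  coeff of dx ∧ dy: x - 3*z
  coeff of dx ∧ dz: 2*x - 4*z
  coeff of dy ∧ dz: 3*x - 6*z
Step 2: Apply d again to each 2-form coefficient. The only possible 3-form in R^3 is dx ∧ dy ∧ dz, with coefficient
  ∂(coeff of dy∧dz)/∂x - ∂(coeff of dx∧dz)/∂y + ∂(coeff of dx∧dy)/∂z
  = ∂/∂x (3*x - 6*z) - ∂/∂y (2*x - 4*z) + ∂/∂z (x - 3*z).
Each of these terms simplifies to sums of mixed partials that cancel in pairs. The result is 0 (by equality of mixed partials for smooth functions — Schwarz / Clairaut).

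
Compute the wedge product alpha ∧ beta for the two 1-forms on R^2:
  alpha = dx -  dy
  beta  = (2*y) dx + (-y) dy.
alpha ∧ beta = (y) dx ∧ dy

Distribute the wedge, using dx_i ∧ dx_j = -dx_j ∧ dx_i and dx_i ∧ dx_i = 0. For each pair (i, j) with i < j, the coefficient of dx_i ∧ dx_j in alpha ∧ beta is (alpha_i * beta_j - alpha_j * beta_i). Collecting: alpha ∧ beta = (y) dx ∧ dy.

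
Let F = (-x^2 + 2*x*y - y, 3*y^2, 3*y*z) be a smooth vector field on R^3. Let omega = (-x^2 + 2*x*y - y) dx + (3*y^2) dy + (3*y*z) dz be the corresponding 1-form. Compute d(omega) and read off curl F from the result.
d(omega) = (3*z) dy ∧ dz + (0) dz ∧ dx + (1 - 2*x) dx ∧ dy; curl F = (3*z, 0, 1 - 2*x)

d omega = sum_{i<j} (∂f_j/∂x_i - ∂f_i/∂x_j) dx_i ∧ dx_j. Under the identification (dy ∧ dz, dz ∧ dx, dx ∧ dy) ↔ (e_x, e_y, e_z), the coefficients are exactly the components of curl F. Compute:
  ∂R/∂y - ∂Q/∂z = (3*z) - (0) = 3*z
  ∂P/∂z - ∂R/∂x = (0) - (0) = 0
  ∂Q/∂x - ∂P/∂y = (0) - (2*x - 1) = 1 - 2*x.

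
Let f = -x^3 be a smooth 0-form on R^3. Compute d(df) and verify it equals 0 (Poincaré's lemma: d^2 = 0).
d(df) = 0

Step 1: df = sum_i (∂f/∂x_i) dx_i = (-3*x^2) dx + (0) dy + (0) dz.
Step 2: Apply d again. Using the 1-form formula, the coefficient of dx ∧ dy in d(df) is ∂^2 f/∂x ∂y - ∂^2 f/∂y ∂x = (0) - (0) = 0 (equality of mixed partials for smooth f).
Similarly for dx ∧ dz and dy ∧ dz — all coefficients vanish. So d(df) = 0.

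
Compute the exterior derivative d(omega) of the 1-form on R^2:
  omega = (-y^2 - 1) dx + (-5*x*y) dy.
d(omega) = (-3*y) dx ∧ dy

For a 1-form omega = sum_i f_i dx_i, the exterior derivative is
  d(omega) = sum_{i < j} (∂f_j/∂x_i - ∂f_i/∂x_j) dx_i ∧ dx_j.
  coefficient of dx ∧ dy: ∂f_2/∂x - ∂f_1/∂y = ∂(-5*x*y)/∂x - ∂(-y^2 - 1)/∂y = -3*y
Assembling: d(omega) = (-3*y) dx ∧ dy.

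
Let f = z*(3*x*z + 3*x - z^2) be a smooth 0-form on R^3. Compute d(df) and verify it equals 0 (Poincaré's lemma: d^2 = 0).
d(df) = 0

Step 1: df = sum_i (∂f/∂x_i) dx_i = (3*z*(z + 1)) dx + (0) dy + (6*x*z + 3*x - 3*z^2) dz.
Step 2: Apply d again. Using the 1-form formula, the coefficient of dx ∧ dy in d(df) is ∂^2 f/∂x ∂y - ∂^2 f/∂y ∂x = (0) - (0) = 0 (equality of mixed partials for smooth f).
Similarly for dx ∧ dz and dy ∧ dz — all coefficients vanish. So d(df) = 0.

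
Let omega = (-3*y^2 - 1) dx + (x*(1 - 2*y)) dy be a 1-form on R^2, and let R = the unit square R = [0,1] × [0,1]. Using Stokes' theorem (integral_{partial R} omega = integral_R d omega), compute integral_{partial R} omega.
integral_(partial R) omega = 3

Stokes: integral_partial_R omega = integral_R d omega with d omega = (∂Q/∂x - ∂P/∂y) dx ∧ dy.
  ∂Q/∂x = 1 - 2*y
  ∂P/∂y = -6*y
  integrand = ∂Q/∂x - ∂P/∂y = 4*y + 1.
Integrating over R: integral_0^1 integral_0^1 (4*y + 1) dx dy = 3.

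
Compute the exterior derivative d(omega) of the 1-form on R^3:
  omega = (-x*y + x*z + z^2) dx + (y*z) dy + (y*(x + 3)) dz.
d(omega) = (x) dx ∧ dy + (-x + y - 2*z) dx ∧ dz + (x - y + 3) dy ∧ dz

For a 1-form omega = sum_i f_i dx_i, the exterior derivative is
  d(omega) = sum_{i < j} (∂f_j/∂x_i - ∂f_i/∂x_j) dx_i ∧ dx_j.
  coefficient of dx ∧ dy: ∂f_2/∂x - ∂f_1/∂y = ∂(y*z)/∂x - ∂(-x*y + x*z + z^2)/∂y = x
  coefficient of dx ∧ dz: ∂f_3/∂x - ∂f_1/∂z = ∂(y*(x + 3))/∂x - ∂(-x*y + x*z + z^2)/∂z = -x + y - 2*z
  coefficient of dy ∧ dz: ∂f_3/∂y - ∂f_2/∂z = ∂(y*(x + 3))/∂y - ∂(y*z)/∂z = x - y + 3
Assembling: d(omega) = (x) dx ∧ dy + (-x + y - 2*z) dx ∧ dz + (x - y + 3) dy ∧ dz.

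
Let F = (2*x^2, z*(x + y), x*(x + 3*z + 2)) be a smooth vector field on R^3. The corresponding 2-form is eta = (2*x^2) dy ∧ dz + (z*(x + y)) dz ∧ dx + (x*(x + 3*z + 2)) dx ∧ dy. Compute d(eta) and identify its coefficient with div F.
d(eta) = (7*x + z) dx ∧ dy ∧ dz; div F = 7*x + z

For a 2-form in R^3 of the form above, applying d gives a 3-form with coefficient ∂P/∂x + ∂Q/∂y + ∂R/∂z:
  ∂P/∂x = 4*x
  ∂Q/∂y = z
  ∂R/∂z = 3*x
Sum = 7*x + z, which is exactly div F.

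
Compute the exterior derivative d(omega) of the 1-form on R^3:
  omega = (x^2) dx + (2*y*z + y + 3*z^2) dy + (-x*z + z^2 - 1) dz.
d(omega) = (-z) dx ∧ dz + (-2*y - 6*z) dy ∧ dz

For a 1-form omega = sum_i f_i dx_i, the exterior derivative is
  d(omega) = sum_{i < j} (∂f_j/∂x_i - ∂f_i/∂x_j) dx_i ∧ dx_j.
  coefficient of dx ∧ dz: ∂f_3/∂x - ∂f_1/∂z = ∂(-x*z + z^2 - 1)/∂x - ∂(x^2)/∂z = -z
  coefficient of dy ∧ dz: ∂f_3/∂y - ∂f_2/∂z = ∂(-x*z + z^2 - 1)/∂y - ∂(2*y*z + y + 3*z^2)/∂z = -2*y - 6*z
Assembling: d(omega) = (-z) dx ∧ dz + (-2*y - 6*z) dy ∧ dz.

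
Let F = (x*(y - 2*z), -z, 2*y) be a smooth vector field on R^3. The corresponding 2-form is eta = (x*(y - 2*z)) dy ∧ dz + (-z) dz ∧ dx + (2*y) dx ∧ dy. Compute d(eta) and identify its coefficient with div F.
d(eta) = (y - 2*z) dx ∧ dy ∧ dz; div F = y - 2*z

For a 2-form in R^3 of the form above, applying d gives a 3-form with coefficient ∂P/∂x + ∂Q/∂y + ∂R/∂z:
  ∂P/∂x = y - 2*z
  ∂Q/∂y = 0
  ∂R/∂z = 0
Sum = y - 2*z, which is exactly div F.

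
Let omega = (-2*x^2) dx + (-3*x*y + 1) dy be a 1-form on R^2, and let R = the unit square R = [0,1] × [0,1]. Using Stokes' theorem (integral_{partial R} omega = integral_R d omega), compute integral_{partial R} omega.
integral_(partial R) omega = -3/2

Stokes: integral_partial_R omega = integral_R d omega with d omega = (∂Q/∂x - ∂P/∂y) dx ∧ dy.
  ∂Q/∂x = -3*y
  ∂P/∂y = 0
  integrand = ∂Q/∂x - ∂P/∂y = -3*y.
Integrating over R: integral_0^1 integral_0^1 (-3*y) dx dy = -3/2.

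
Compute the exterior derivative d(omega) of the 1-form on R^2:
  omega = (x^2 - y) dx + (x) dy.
d(omega) = (2) dx ∧ dy

For a 1-form omega = sum_i f_i dx_i, the exterior derivative is
  d(omega) = sum_{i < j} (∂f_j/∂x_i - ∂f_i/∂x_j) dx_i ∧ dx_j.
  coefficient of dx ∧ dy: ∂f_2/∂x - ∂f_1/∂y = ∂(x)/∂x - ∂(x^2 - y)/∂y = 2
Assembling: d(omega) = (2) dx ∧ dy.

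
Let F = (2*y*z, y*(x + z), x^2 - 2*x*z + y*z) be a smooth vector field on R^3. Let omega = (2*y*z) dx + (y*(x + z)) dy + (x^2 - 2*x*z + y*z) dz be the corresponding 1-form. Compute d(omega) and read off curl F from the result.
d(omega) = (-y + z) dy ∧ dz + (-2*x + 2*y + 2*z) dz ∧ dx + (y - 2*z) dx ∧ dy; curl F = (-y + z, -2*x + 2*y + 2*z, y - 2*z)

d omega = sum_{i<j} (∂f_j/∂x_i - ∂f_i/∂x_j) dx_i ∧ dx_j. Under the identification (dy ∧ dz, dz ∧ dx, dx ∧ dy) ↔ (e_x, e_y, e_z), the coefficients are exactly the components of curl F. Compute:
  ∂R/∂y - ∂Q/∂z = (z) - (y) = -y + z
  ∂P/∂z - ∂R/∂x = (2*y) - (2*x - 2*z) = -2*x + 2*y + 2*z
  ∂Q/∂x - ∂P/∂y = (y) - (2*z) = y - 2*z.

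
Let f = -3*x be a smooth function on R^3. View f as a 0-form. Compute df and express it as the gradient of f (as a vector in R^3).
df = (-3) dx + (0) dy + (0) dz; grad f = (-3, 0, 0)

For a 0-form f, d f = (∂f/∂x) dx + (∂f/∂y) dy + (∂f/∂z) dz. The components of the vector representation are exactly the entries of grad f in Cartesian coordinates:
  ∂f/∂x = -3
  ∂f/∂y = 0
  ∂f/∂z = 0.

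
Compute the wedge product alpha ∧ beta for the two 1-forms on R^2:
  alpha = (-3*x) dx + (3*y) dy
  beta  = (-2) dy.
alpha ∧ beta = (6*x) dx ∧ dy

Distribute the wedge, using dx_i ∧ dx_j = -dx_j ∧ dx_i and dx_i ∧ dx_i = 0. For each pair (i, j) with i < j, the coefficient of dx_i ∧ dx_j in alpha ∧ beta is (alpha_i * beta_j - alpha_j * beta_i). Collecting: alpha ∧ beta = (6*x) dx ∧ dy.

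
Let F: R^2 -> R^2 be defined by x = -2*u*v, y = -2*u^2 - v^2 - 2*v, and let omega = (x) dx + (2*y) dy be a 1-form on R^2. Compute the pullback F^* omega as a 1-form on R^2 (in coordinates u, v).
F^* omega = (4*u*(4*u^2 + 3*v^2 + 4*v)) du + (12*u^2*v + 8*u^2 + 4*v^3 + 12*v^2 + 8*v) dv

Using F^*(f dg) = (f ∘ F) d(g ∘ F), substitute each coordinate x_i by F_i(u, v) in f_i, and replace dx_i by d F_i = (∂F_i/∂u) du + (∂F_i/∂v) dv.
  For the x component: f_1(F) = -2*u*v; d F_1 = (-2*v) du + (-2*u) dv
  For the y component: f_2(F) = -4*u^2 - 2*v^2 - 4*v; d F_2 = (-4*u) du + (-2*v - 2) dv
Combining and collecting du, dv coefficients:
  coeff of du: 4*u*(4*u^2 + 3*v^2 + 4*v)
  coeff of dv: 12*u^2*v + 8*u^2 + 4*v^3 + 12*v^2 + 8*v
F^* omega = (4*u*(4*u^2 + 3*v^2 + 4*v)) du + (12*u^2*v + 8*u^2 + 4*v^3 + 12*v^2 + 8*v) dv.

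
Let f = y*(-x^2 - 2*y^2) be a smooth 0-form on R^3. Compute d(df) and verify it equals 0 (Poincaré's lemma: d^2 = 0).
d(df) = 0

Step 1: df = sum_i (∂f/∂x_i) dx_i = (-2*x*y) dx + (-x^2 - 6*y^2) dy + (0) dz.
Step 2: Apply d again. Using the 1-form formula, the coefficient of dx ∧ dy in d(df) is ∂^2 f/∂x ∂y - ∂^2 f/∂y ∂x = (-2*x) - (-2*x) = 0 (equality of mixed partials for smooth f).
Similarly for dx ∧ dz and dy ∧ dz — all coefficients vanish. So d(df) = 0.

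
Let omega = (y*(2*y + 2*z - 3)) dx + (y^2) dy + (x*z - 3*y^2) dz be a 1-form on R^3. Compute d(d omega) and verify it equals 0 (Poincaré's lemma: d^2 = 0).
d(d omega) = 0

Step 1: d omega = sum_{i<j} (∂f_j/∂x_i - ∂f_i/∂x_j) dx_i ∧ dx_j:
  coeff of dx ∧ dy: -4*y - 2*z + 3
  coeff of dx ∧ dz: -2*y + z
  coeff of dy ∧ dz: -6*y
Step 2: Apply d again to each 2-form coefficient. The only possible 3-form in R^3 is dx ∧ dy ∧ dz, with coefficient
  ∂(coeff of dy∧dz)/∂x - ∂(coeff of dx∧dz)/∂y + ∂(coeff of dx∧dy)/∂z
  = ∂/∂x (-6*y) - ∂/∂y (-2*y + z) + ∂/∂z (-4*y - 2*z + 3).
Each of these terms simplifies to sums of mixed partials that cancel in pairs. The result is 0 (by equality of mixed partials for smooth functions — Schwarz / Clairaut).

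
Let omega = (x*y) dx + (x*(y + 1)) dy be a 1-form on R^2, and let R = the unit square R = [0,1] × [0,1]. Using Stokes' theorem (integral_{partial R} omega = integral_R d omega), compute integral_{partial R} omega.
integral_(partial R) omega = 1

Stokes: integral_partial_R omega = integral_R d omega with d omega = (∂Q/∂x - ∂P/∂y) dx ∧ dy.
  ∂Q/∂x = y + 1
  ∂P/∂y = x
  integrand = ∂Q/∂x - ∂P/∂y = -x + y + 1.
Integrating over R: integral_0^1 integral_0^1 (-x + y + 1) dx dy = 1.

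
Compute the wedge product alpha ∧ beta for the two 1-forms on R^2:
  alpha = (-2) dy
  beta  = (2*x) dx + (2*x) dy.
alpha ∧ beta = (4*x) dx ∧ dy

Distribute the wedge, using dx_i ∧ dx_j = -dx_j ∧ dx_i and dx_i ∧ dx_i = 0. For each pair (i, j) with i < j, the coefficient of dx_i ∧ dx_j in alpha ∧ beta is (alpha_i * beta_j - alpha_j * beta_i). Collecting: alpha ∧ beta = (4*x) dx ∧ dy.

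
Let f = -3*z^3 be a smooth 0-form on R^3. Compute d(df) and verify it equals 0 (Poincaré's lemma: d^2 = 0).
d(df) = 0

Step 1: df = sum_i (∂f/∂x_i) dx_i = (0) dx + (0) dy + (-9*z^2) dz.
Step 2: Apply d again. Using the 1-form formula, the coefficient of dx ∧ dy in d(df) is ∂^2 f/∂x ∂y - ∂^2 f/∂y ∂x = (0) - (0) = 0 (equality of mixed partials for smooth f).
Similarly for dx ∧ dz and dy ∧ dz — all coefficients vanish. So d(df) = 0.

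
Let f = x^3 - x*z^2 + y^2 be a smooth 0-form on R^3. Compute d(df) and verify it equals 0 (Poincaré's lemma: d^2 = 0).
d(df) = 0

Step 1: df = sum_i (∂f/∂x_i) dx_i = (3*x^2 - z^2) dx + (2*y) dy + (-2*x*z) dz.
Step 2: Apply d again. Using the 1-form formula, the coefficient of dx ∧ dy in d(df) is ∂^2 f/∂x ∂y - ∂^2 f/∂y ∂x = (0) - (0) = 0 (equality of mixed partials for smooth f).
Similarly for dx ∧ dz and dy ∧ dz — all coefficients vanish. So d(df) = 0.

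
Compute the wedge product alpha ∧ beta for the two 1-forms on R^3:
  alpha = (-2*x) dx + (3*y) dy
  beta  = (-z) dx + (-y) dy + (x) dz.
alpha ∧ beta = (y*(2*x + 3*z)) dx ∧ dy + (-2*x^2) dx ∧ dz + (3*x*y) dy ∧ dz

Distribute the wedge, using dx_i ∧ dx_j = -dx_j ∧ dx_i and dx_i ∧ dx_i = 0. For each pair (i, j) with i < j, the coefficient of dx_i ∧ dx_j in alpha ∧ beta is (alpha_i * beta_j - alpha_j * beta_i). Collecting: alpha ∧ beta = (y*(2*x + 3*z)) dx ∧ dy + (-2*x^2) dx ∧ dz + (3*x*y) dy ∧ dz.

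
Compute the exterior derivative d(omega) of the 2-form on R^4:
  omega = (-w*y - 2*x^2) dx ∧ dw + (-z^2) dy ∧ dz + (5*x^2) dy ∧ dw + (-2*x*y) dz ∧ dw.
d(omega) = (w + 10*x) dx ∧ dy ∧ dw + (-2*y) dx ∧ dz ∧ dw + (-2*x) dy ∧ dz ∧ dw

For a 2-form omega = sum_{i<j} g_{ij} dx_i ∧ dx_j, the exterior derivative is
  d(omega) = sum_{i<j} d(g_{ij}) ∧ dx_i ∧ dx_j = sum_{i<j, k} (∂g_{ij}/∂x_k) dx_k ∧ dx_i ∧ dx_j.
Expand each term, using dx_k ∧ dx_i ∧ dx_j = sgn(permutation) dx_{(a)} ∧ dx_{(b)} ∧ dx_{(c)} with (a < b < c) sorted:
  d(-w*y - 2*x^2) includes (∂/∂y)(-w*y - 2*x^2) dy = (-w) dy, which multiplied by dx ∧ dw gives (w) dx ∧ dy ∧ dw
  d(5*x^2) includes (∂/∂x)(5*x^2) dx = (10*x) dx, which multiplied by dy ∧ dw gives (10*x) dx ∧ dy ∧ dw
  d(-2*x*y) includes (∂/∂x)(-2*x*y) dx = (-2*y) dx, which multiplied by dz ∧ dw gives (-2*y) dx ∧ dz ∧ dw
  d(-2*x*y) includes (∂/∂y)(-2*x*y) dy = (-2*x) dy, which multiplied by dz ∧ dw gives (-2*x) dy ∧ dz ∧ dw
Collecting like 3-forms: d(omega) = (w + 10*x) dx ∧ dy ∧ dw + (-2*y) dx ∧ dz ∧ dw + (-2*x) dy ∧ dz ∧ dw.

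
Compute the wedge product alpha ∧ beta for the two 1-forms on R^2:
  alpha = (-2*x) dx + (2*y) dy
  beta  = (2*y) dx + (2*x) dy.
alpha ∧ beta = (-4*x^2 - 4*y^2) dx ∧ dy

Distribute the wedge, using dx_i ∧ dx_j = -dx_j ∧ dx_i and dx_i ∧ dx_i = 0. For each pair (i, j) with i < j, the coefficient of dx_i ∧ dx_j in alpha ∧ beta is (alpha_i * beta_j - alpha_j * beta_i). Collecting: alpha ∧ beta = (-4*x^2 - 4*y^2) dx ∧ dy.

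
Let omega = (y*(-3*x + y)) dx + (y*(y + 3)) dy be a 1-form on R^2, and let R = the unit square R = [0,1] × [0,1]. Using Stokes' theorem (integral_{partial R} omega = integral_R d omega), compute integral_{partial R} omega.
integral_(partial R) omega = 1/2

Stokes: integral_partial_R omega = integral_R d omega with d omega = (∂Q/∂x - ∂P/∂y) dx ∧ dy.
  ∂Q/∂x = 0
  ∂P/∂y = -3*x + 2*y
  integrand = ∂Q/∂x - ∂P/∂y = 3*x - 2*y.
Integrating over R: integral_0^1 integral_0^1 (3*x - 2*y) dx dy = 1/2.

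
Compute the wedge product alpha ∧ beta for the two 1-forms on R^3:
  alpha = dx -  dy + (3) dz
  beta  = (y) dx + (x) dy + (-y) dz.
alpha ∧ beta = (x + y) dx ∧ dy + (-4*y) dx ∧ dz + (-3*x + y) dy ∧ dz

Distribute the wedge, using dx_i ∧ dx_j = -dx_j ∧ dx_i and dx_i ∧ dx_i = 0. For each pair (i, j) with i < j, the coefficient of dx_i ∧ dx_j in alpha ∧ beta is (alpha_i * beta_j - alpha_j * beta_i). Collecting: alpha ∧ beta = (x + y) dx ∧ dy + (-4*y) dx ∧ dz + (-3*x + y) dy ∧ dz.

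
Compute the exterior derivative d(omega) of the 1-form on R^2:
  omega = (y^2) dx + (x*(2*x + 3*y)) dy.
d(omega) = (4*x + y) dx ∧ dy

For a 1-form omega = sum_i f_i dx_i, the exterior derivative is
  d(omega) = sum_{i < j} (∂f_j/∂x_i - ∂f_i/∂x_j) dx_i ∧ dx_j.
  coefficient of dx ∧ dy: ∂f_2/∂x - ∂f_1/∂y = ∂(x*(2*x + 3*y))/∂x - ∂(y^2)/∂y = 4*x + y
Assembling: d(omega) = (4*x + y) dx ∧ dy.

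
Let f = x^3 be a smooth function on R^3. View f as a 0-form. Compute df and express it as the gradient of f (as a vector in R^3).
df = (3*x^2) dx + (0) dy + (0) dz; grad f = (3*x^2, 0, 0)

For a 0-form f, d f = (∂f/∂x) dx + (∂f/∂y) dy + (∂f/∂z) dz. The components of the vector representation are exactly the entries of grad f in Cartesian coordinates:
  ∂f/∂x = 3*x^2
  ∂f/∂y = 0
  ∂f/∂z = 0.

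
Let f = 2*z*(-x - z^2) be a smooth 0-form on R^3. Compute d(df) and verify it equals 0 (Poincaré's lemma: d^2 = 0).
d(df) = 0

Step 1: df = sum_i (∂f/∂x_i) dx_i = (-2*z) dx + (0) dy + (-2*x - 6*z^2) dz.
Step 2: Apply d again. Using the 1-form formula, the coefficient of dx ∧ dy in d(df) is ∂^2 f/∂x ∂y - ∂^2 f/∂y ∂x = (0) - (0) = 0 (equality of mixed partials for smooth f).
Similarly for dx ∧ dz and dy ∧ dz — all coefficients vanish. So d(df) = 0.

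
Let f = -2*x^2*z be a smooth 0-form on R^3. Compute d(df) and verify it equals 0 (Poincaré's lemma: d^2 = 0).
d(df) = 0

Step 1: df = sum_i (∂f/∂x_i) dx_i = (-4*x*z) dx + (0) dy + (-2*x^2) dz.
Step 2: Apply d again. Using the 1-form formula, the coefficient of dx ∧ dy in d(df) is ∂^2 f/∂x ∂y - ∂^2 f/∂y ∂x = (0) - (0) = 0 (equality of mixed partials for smooth f).
Similarly for dx ∧ dz and dy ∧ dz — all coefficients vanish. So d(df) = 0.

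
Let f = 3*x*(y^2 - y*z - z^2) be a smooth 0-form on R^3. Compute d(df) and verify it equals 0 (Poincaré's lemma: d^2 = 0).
d(df) = 0

Step 1: df = sum_i (∂f/∂x_i) dx_i = (3*y^2 - 3*y*z - 3*z^2) dx + (3*x*(2*y - z)) dy + (3*x*(-y - 2*z)) dz.
Step 2: Apply d again. Using the 1-form formula, the coefficient of dx ∧ dy in d(df) is ∂^2 f/∂x ∂y - ∂^2 f/∂y ∂x = (6*y - 3*z) - (6*y - 3*z) = 0 (equality of mixed partials for smooth f).
Similarly for dx ∧ dz and dy ∧ dz — all coefficients vanish. So d(df) = 0.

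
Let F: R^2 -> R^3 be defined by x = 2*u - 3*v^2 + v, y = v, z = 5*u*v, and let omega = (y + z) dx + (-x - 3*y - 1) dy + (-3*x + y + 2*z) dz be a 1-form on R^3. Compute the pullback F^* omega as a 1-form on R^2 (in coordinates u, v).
F^* omega = (v*(50*u*v - 20*u + 45*v^2 - 10*v + 2)) du + (50*u^2*v - 30*u^2 + 15*u*v^2 - 5*u*v - 2*u - 3*v^2 - 3*v - 1) dv

Using F^*(f dg) = (f ∘ F) d(g ∘ F), substitute each coordinate x_i by F_i(u, v) in f_i, and replace dx_i by d F_i = (∂F_i/∂u) du + (∂F_i/∂v) dv.
  For the x component: f_1(F) = v*(5*u + 1); d F_1 = (2) du + (1 - 6*v) dv
  For the y component: f_2(F) = -2*u + 3*v^2 - 4*v - 1; d F_2 = (0) du + (1) dv
  For the z component: f_3(F) = 10*u*v - 6*u + 9*v^2 - 2*v; d F_3 = (5*v) du + (5*u) dv
Combining and collecting du, dv coefficients:
  coeff of du: v*(50*u*v - 20*u + 45*v^2 - 10*v + 2)
  coeff of dv: 50*u^2*v - 30*u^2 + 15*u*v^2 - 5*u*v - 2*u - 3*v^2 - 3*v - 1
F^* omega = (v*(50*u*v - 20*u + 45*v^2 - 10*v + 2)) du + (50*u^2*v - 30*u^2 + 15*u*v^2 - 5*u*v - 2*u - 3*v^2 - 3*v - 1) dv.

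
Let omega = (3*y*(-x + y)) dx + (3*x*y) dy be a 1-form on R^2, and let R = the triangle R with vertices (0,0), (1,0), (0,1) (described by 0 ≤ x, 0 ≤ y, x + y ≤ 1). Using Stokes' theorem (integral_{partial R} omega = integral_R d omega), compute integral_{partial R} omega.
integral_(partial R) omega = 0

Stokes: integral_partial_R omega = integral_R d omega with d omega = (∂Q/∂x - ∂P/∂y) dx ∧ dy.
  ∂Q/∂x = 3*y
  ∂P/∂y = -3*x + 6*y
  integrand = ∂Q/∂x - ∂P/∂y = 3*x - 3*y.
Integrating over R: integral_0^1 integral_0^{1-x} (3*x - 3*y) dy dx = 0.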